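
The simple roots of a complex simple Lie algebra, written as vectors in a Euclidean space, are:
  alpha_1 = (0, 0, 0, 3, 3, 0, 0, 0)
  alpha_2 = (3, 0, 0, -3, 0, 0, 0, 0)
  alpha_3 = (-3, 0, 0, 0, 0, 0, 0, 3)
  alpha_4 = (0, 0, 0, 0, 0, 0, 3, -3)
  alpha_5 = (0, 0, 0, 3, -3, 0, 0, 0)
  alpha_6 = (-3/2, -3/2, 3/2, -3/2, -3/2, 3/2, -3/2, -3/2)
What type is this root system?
Compute the Cartan integers a_ij = 2(alpha_i, alpha_j)/(alpha_j, alpha_j); the resulting 6x6 Cartan matrix is
[[2, -1, 0, 0, 0, -1], [-1, 2, -1, 0, -1, 0], [0, -1, 2, -1, 0, 0], [0, 0, -1, 2, 0, 0], [0, -1, 0, 0, 2, 0], [-1, 0, 0, 0, 0, 2]].
All simple roots have the same length, so the diagram is simply laced. The associated Dynkin diagram is a chain of 5 nodes with one extra node attached to the third node from one end (E_6), so the type is E_6.

type E_6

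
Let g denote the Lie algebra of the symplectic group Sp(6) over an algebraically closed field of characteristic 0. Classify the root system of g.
This is sp(6), which has dimension 6(6+1)/2 = 21 and rank 6/2 = 3. In the classification of classical Lie algebras, the symplectic algebra sp(2n) has type C_n; here n = 3, so the Dynkin diagram is a chain of 3 nodes with a double edge at one end; the terminal node there is the unique long simple root (C_3). Hence the type is C_3.

C_3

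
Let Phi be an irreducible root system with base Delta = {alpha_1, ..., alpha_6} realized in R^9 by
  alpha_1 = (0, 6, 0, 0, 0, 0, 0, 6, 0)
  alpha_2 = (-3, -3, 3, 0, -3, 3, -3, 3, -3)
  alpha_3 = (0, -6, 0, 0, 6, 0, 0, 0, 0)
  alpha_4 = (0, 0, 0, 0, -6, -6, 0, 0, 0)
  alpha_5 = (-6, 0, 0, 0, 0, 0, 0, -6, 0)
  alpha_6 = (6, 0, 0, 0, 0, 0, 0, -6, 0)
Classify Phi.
Compute the Cartan integers a_ij = 2(alpha_i, alpha_j)/(alpha_j, alpha_j); the resulting 6x6 Cartan matrix is
[[2, 0, -1, 0, -1, -1], [0, 2, 0, 0, 0, -1], [-1, 0, 2, -1, 0, 0], [0, 0, -1, 2, 0, 0], [-1, 0, 0, 0, 2, 0], [-1, -1, 0, 0, 0, 2]].
All simple roots have the same length, so the diagram is simply laced. The associated Dynkin diagram is a chain of 5 nodes with one extra node attached to the third node from one end (E_6), so the type is E_6.

type E_6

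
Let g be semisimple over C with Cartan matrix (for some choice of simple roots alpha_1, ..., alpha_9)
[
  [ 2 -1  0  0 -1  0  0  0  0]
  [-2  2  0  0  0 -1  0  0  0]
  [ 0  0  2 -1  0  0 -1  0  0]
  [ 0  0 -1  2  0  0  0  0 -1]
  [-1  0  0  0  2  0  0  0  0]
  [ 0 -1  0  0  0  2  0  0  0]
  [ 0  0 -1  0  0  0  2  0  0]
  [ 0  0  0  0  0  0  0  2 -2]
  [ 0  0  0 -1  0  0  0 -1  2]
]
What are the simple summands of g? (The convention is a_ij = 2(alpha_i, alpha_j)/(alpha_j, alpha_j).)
type C_5 ⊕ type F_4

The diagram associated to this matrix has two connected components: the simple roots {alpha_3, alpha_4, alpha_7, alpha_8, alpha_9} form a chain of 5 nodes with a double edge at one end; the terminal node there is the unique long simple root (C_5), and {alpha_1, alpha_2, alpha_5, alpha_6} form a chain of 4 nodes with a double edge between the middle two (F_4). A semisimple Lie algebra decomposes uniquely as the direct sum of simple ideals, one per connected component of its Dynkin diagram, so g ≅ C_5 ⊕ F_4 (dimension 55 + 52 = 107).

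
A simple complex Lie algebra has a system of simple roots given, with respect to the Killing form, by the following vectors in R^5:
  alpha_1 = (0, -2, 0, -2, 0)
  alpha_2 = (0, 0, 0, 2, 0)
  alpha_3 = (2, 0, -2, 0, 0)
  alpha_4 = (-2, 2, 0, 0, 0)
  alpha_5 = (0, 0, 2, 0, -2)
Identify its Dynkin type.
B_5 (so(11))

Compute the Cartan integers a_ij = 2(alpha_i, alpha_j)/(alpha_j, alpha_j); the resulting 5x5 Cartan matrix is
[[2, -2, 0, -1, 0], [-1, 2, 0, 0, 0], [0, 0, 2, -1, -1], [-1, 0, -1, 2, 0], [0, 0, -1, 0, 2]].
The roots have two lengths (squared-length ratio 2:1); the short ones are alpha_{2}. The associated Dynkin diagram is a chain of 5 nodes with a double edge at one end; the terminal node there is the unique short simple root (B_5), so the type is B_5 (the algebra so(11)).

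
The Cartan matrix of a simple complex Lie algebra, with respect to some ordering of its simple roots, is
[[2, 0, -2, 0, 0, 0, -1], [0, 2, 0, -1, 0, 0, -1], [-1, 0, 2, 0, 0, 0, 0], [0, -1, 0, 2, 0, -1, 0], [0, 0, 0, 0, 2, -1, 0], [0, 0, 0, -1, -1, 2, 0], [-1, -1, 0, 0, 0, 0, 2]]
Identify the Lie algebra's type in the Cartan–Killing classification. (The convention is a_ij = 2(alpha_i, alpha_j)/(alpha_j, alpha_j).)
The matrix has rank 7 with 2's on the diagonal. Reading the off-diagonal entries as Dynkin edges (a single edge where a_ij = a_ji = -1; a double or triple edge where a_ij * a_ji = 2 or 3), the diagram is a chain of 7 nodes with a double edge at one end; the terminal node there is the unique short simple root (B_7). One simple-root ordering that puts it in standard form is (alpha_5, alpha_6, alpha_4, alpha_2, alpha_7, alpha_1, alpha_3). So the algebra is type B_7, i.e. so(15).

B7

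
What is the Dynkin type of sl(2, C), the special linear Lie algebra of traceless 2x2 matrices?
A1

This is sl(2), which has dimension 2^2 - 1 = 3 and rank 2 - 1 = 1 (a Cartan subalgebra is the diagonal traceless matrices). In the classification of classical Lie algebras, the special linear algebra sl(n+1) has type A_n; here n = 1, so the Dynkin diagram is a chain of 1 nodes with single edges (A_1). Hence the type is A_1.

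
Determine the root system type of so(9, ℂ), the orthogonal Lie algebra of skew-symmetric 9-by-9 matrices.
type B_4

This is so(9) with 9 odd, which has dimension 9(9-1)/2 = 36 and rank (9-1)/2 = 4. In the classification of classical Lie algebras, the orthogonal algebra so(2n+1) in an odd number of variables has type B_n; here n = 4, so the Dynkin diagram is a chain of 4 nodes with a double edge at one end; the terminal node there is the unique short simple root (B_4). Hence the type is B_4.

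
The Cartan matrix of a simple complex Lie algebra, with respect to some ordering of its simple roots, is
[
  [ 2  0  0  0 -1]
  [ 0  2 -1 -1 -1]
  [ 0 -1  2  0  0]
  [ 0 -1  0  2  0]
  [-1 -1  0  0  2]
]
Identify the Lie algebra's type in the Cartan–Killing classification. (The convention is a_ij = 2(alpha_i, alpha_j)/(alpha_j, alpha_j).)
D_5 (so(10))

The matrix has rank 5 with 2's on the diagonal. Reading the off-diagonal entries as Dynkin edges (a single edge where a_ij = a_ji = -1; a double or triple edge where a_ij * a_ji = 2 or 3), the diagram is a chain of 3 nodes with a fork of two nodes at one end (D_5). One simple-root ordering that puts it in standard form is (alpha_1, alpha_5, alpha_2, alpha_3, alpha_4). So the algebra is type D_5, i.e. so(10).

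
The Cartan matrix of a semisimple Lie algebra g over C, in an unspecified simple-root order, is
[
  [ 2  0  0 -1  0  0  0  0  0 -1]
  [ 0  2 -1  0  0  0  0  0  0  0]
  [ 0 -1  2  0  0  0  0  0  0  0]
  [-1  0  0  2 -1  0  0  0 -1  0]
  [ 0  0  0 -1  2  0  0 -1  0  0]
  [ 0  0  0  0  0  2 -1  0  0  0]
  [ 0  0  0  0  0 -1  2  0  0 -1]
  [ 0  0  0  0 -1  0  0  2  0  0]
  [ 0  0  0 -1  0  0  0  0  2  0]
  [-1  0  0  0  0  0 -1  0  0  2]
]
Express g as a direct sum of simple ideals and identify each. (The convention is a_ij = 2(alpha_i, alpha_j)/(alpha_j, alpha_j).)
A_2 + E_8

The diagram associated to this matrix has two connected components: the simple roots {alpha_2, alpha_3} form a chain of 2 nodes with single edges (A_2), and {alpha_1, alpha_4, alpha_5, alpha_6, alpha_7, alpha_8, alpha_9, alpha_10} form a chain of 7 nodes with one extra node attached to the third node from one end (E_8). A semisimple Lie algebra decomposes uniquely as the direct sum of simple ideals, one per connected component of its Dynkin diagram, so g ≅ A_2 ⊕ E_8 (dimension 8 + 248 = 256).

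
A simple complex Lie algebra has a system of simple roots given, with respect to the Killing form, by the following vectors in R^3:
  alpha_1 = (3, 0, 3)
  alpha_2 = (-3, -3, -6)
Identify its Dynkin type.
G2

Compute the Cartan integers a_ij = 2(alpha_i, alpha_j)/(alpha_j, alpha_j); the resulting 2x2 Cartan matrix is
[[2, -1], [-3, 2]].
The roots have two lengths (squared-length ratio 3:1); the short ones are alpha_{1}. The associated Dynkin diagram is two nodes joined by a triple edge (G_2), so the type is G_2.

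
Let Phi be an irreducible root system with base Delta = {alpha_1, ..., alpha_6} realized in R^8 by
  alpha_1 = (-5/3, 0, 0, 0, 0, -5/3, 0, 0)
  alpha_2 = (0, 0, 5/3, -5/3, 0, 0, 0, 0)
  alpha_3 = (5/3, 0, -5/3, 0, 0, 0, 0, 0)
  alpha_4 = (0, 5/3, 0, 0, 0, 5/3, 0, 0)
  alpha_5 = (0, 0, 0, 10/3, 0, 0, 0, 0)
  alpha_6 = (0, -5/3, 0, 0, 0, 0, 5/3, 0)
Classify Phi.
Compute the Cartan integers a_ij = 2(alpha_i, alpha_j)/(alpha_j, alpha_j); the resulting 6x6 Cartan matrix is
[[2, 0, -1, -1, 0, 0], [0, 2, -1, 0, -1, 0], [-1, -1, 2, 0, 0, 0], [-1, 0, 0, 2, 0, -1], [0, -2, 0, 0, 2, 0], [0, 0, 0, -1, 0, 2]].
The roots have two lengths (squared-length ratio 2:1); the short ones are alpha_{1,2,3,4,6}. The associated Dynkin diagram is a chain of 6 nodes with a double edge at one end; the terminal node there is the unique long simple root (C_6), so the type is C_6 (the algebra sp(12)).

type C_6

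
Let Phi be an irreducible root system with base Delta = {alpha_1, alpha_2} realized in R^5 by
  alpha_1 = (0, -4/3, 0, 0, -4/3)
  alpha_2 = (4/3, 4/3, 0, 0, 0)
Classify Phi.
Compute the Cartan integers a_ij = 2(alpha_i, alpha_j)/(alpha_j, alpha_j); the resulting 2x2 Cartan matrix is
[[2, -1], [-1, 2]].
All simple roots have the same length, so the diagram is simply laced. The associated Dynkin diagram is a chain of 2 nodes with single edges (A_2), so the type is A_2 (the algebra sl(3)).

A_2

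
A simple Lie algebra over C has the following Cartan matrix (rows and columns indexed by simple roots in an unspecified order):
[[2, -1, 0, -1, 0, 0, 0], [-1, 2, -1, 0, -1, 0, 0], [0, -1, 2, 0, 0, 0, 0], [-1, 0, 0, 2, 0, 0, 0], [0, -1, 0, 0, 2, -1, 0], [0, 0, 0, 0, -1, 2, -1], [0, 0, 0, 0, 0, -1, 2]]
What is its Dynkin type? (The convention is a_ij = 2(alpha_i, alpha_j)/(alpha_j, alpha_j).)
The matrix has rank 7 with 2's on the diagonal. Reading the off-diagonal entries as Dynkin edges (a single edge where a_ij = a_ji = -1; a double or triple edge where a_ij * a_ji = 2 or 3), the diagram is a chain of 6 nodes with one extra node attached to the third node from one end (E_7). One simple-root ordering that puts it in standard form is (alpha_4, alpha_3, alpha_1, alpha_2, alpha_5, alpha_6, alpha_7). So the algebra is type E_7.

E_7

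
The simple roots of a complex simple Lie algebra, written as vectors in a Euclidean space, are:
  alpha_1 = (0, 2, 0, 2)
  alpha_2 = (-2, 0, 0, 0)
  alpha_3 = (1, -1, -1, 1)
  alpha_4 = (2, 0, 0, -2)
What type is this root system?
F_4

Compute the Cartan integers a_ij = 2(alpha_i, alpha_j)/(alpha_j, alpha_j); the resulting 4x4 Cartan matrix is
[[2, 0, 0, -1], [0, 2, -1, -1], [0, -1, 2, 0], [-1, -2, 0, 2]].
The roots have two lengths (squared-length ratio 2:1); the short ones are alpha_{2,3}. The associated Dynkin diagram is a chain of 4 nodes with a double edge between the middle two (F_4), so the type is F_4.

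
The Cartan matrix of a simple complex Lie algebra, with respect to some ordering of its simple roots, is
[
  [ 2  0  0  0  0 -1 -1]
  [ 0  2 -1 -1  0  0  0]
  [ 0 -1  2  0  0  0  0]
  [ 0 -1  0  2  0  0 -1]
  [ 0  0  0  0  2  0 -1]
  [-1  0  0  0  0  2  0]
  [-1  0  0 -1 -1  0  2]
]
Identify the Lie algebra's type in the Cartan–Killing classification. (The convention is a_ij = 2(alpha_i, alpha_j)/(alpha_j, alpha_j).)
The matrix has rank 7 with 2's on the diagonal. Reading the off-diagonal entries as Dynkin edges (a single edge where a_ij = a_ji = -1; a double or triple edge where a_ij * a_ji = 2 or 3), the diagram is a chain of 6 nodes with one extra node attached to the third node from one end (E_7). One simple-root ordering that puts it in standard form is (alpha_6, alpha_5, alpha_1, alpha_7, alpha_4, alpha_2, alpha_3). So the algebra is type E_7.

type E_7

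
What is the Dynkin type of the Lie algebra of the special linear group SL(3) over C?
type A_2

This is sl(3), which has dimension 3^2 - 1 = 8 and rank 3 - 1 = 2 (a Cartan subalgebra is the diagonal traceless matrices). In the classification of classical Lie algebras, the special linear algebra sl(n+1) has type A_n; here n = 2, so the Dynkin diagram is a chain of 2 nodes with single edges (A_2). Hence the type is A_2.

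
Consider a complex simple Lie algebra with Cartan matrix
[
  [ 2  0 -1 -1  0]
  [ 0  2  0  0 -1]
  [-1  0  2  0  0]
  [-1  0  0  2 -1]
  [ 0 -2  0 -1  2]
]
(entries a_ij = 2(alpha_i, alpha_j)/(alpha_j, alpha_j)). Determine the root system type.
The matrix has rank 5 with 2's on the diagonal. Reading the off-diagonal entries as Dynkin edges (a single edge where a_ij = a_ji = -1; a double or triple edge where a_ij * a_ji = 2 or 3), the diagram is a chain of 5 nodes with a double edge at one end; the terminal node there is the unique short simple root (B_5). One simple-root ordering that puts it in standard form is (alpha_3, alpha_1, alpha_4, alpha_5, alpha_2). So the algebra is type B_5, i.e. so(11).

B_5 (so(11))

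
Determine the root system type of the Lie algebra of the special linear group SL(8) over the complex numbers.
This is sl(8), which has dimension 8^2 - 1 = 63 and rank 8 - 1 = 7 (a Cartan subalgebra is the diagonal traceless matrices). In the classification of classical Lie algebras, the special linear algebra sl(n+1) has type A_n; here n = 7, so the Dynkin diagram is a chain of 7 nodes with single edges (A_7). Hence the type is A_7.

A_7 (sl(8))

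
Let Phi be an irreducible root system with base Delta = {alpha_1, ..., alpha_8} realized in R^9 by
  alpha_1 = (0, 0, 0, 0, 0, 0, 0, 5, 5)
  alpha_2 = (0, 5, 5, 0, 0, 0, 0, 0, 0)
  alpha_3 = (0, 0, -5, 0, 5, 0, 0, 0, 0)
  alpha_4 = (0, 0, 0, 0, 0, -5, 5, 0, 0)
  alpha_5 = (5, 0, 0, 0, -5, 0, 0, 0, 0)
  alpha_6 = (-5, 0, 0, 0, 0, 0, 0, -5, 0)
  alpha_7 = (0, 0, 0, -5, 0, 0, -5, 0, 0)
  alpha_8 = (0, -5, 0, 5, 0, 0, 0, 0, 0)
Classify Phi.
A_8 (sl(9))

Compute the Cartan integers a_ij = 2(alpha_i, alpha_j)/(alpha_j, alpha_j); the resulting 8x8 Cartan matrix is
[[2, 0, 0, 0, 0, -1, 0, 0], [0, 2, -1, 0, 0, 0, 0, -1], [0, -1, 2, 0, -1, 0, 0, 0], [0, 0, 0, 2, 0, 0, -1, 0], [0, 0, -1, 0, 2, -1, 0, 0], [-1, 0, 0, 0, -1, 2, 0, 0], [0, 0, 0, -1, 0, 0, 2, -1], [0, -1, 0, 0, 0, 0, -1, 2]].
All simple roots have the same length, so the diagram is simply laced. The associated Dynkin diagram is a chain of 8 nodes with single edges (A_8), so the type is A_8 (the algebra sl(9)).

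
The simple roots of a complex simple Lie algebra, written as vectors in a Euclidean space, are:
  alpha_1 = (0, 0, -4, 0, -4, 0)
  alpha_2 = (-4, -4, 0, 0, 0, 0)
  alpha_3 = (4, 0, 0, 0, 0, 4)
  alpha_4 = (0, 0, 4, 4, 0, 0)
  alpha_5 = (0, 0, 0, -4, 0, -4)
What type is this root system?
type A_5

Compute the Cartan integers a_ij = 2(alpha_i, alpha_j)/(alpha_j, alpha_j); the resulting 5x5 Cartan matrix is
[[2, 0, 0, -1, 0], [0, 2, -1, 0, 0], [0, -1, 2, 0, -1], [-1, 0, 0, 2, -1], [0, 0, -1, -1, 2]].
All simple roots have the same length, so the diagram is simply laced. The associated Dynkin diagram is a chain of 5 nodes with single edges (A_5), so the type is A_5 (the algebra sl(6)).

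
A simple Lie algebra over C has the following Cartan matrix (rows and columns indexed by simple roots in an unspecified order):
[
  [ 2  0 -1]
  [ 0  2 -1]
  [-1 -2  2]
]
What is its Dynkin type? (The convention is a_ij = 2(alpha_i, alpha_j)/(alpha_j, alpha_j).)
B_3

The matrix has rank 3 with 2's on the diagonal. Reading the off-diagonal entries as Dynkin edges (a single edge where a_ij = a_ji = -1; a double or triple edge where a_ij * a_ji = 2 or 3), the diagram is a chain of 3 nodes with a double edge at one end; the terminal node there is the unique short simple root (B_3). One simple-root ordering that puts it in standard form is (alpha_1, alpha_3, alpha_2). So the algebra is type B_3, i.e. so(7).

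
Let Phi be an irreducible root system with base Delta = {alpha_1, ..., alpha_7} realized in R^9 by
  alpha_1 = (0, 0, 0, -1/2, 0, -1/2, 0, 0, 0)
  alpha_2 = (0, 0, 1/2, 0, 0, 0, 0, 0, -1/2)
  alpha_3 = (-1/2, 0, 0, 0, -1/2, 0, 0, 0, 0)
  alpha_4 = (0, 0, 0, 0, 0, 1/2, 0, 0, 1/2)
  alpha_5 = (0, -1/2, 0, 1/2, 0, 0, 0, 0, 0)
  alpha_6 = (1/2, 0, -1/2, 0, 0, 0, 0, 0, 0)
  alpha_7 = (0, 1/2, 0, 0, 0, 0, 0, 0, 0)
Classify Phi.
Compute the Cartan integers a_ij = 2(alpha_i, alpha_j)/(alpha_j, alpha_j); the resulting 7x7 Cartan matrix is
[[2, 0, 0, -1, -1, 0, 0], [0, 2, 0, -1, 0, -1, 0], [0, 0, 2, 0, 0, -1, 0], [-1, -1, 0, 2, 0, 0, 0], [-1, 0, 0, 0, 2, 0, -2], [0, -1, -1, 0, 0, 2, 0], [0, 0, 0, 0, -1, 0, 2]].
The roots have two lengths (squared-length ratio 2:1); the short ones are alpha_{7}. The associated Dynkin diagram is a chain of 7 nodes with a double edge at one end; the terminal node there is the unique short simple root (B_7), so the type is B_7 (the algebra so(15)).

type B_7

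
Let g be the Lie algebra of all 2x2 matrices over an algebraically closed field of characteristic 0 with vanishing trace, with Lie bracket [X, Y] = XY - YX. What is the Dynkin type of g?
This is sl(2), which has dimension 2^2 - 1 = 3 and rank 2 - 1 = 1 (a Cartan subalgebra is the diagonal traceless matrices). In the classification of classical Lie algebras, the special linear algebra sl(n+1) has type A_n; here n = 1, so the Dynkin diagram is a chain of 1 nodes with single edges (A_1). Hence the type is A_1.

A_1 (sl(2))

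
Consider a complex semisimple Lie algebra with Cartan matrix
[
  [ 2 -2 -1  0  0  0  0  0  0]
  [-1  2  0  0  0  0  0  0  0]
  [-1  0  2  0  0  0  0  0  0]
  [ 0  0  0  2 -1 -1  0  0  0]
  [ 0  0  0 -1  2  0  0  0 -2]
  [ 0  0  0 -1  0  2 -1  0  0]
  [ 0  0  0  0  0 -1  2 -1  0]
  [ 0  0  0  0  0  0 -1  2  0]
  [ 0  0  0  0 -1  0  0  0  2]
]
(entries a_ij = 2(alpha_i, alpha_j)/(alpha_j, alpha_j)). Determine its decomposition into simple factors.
The diagram associated to this matrix has two connected components: the simple roots {alpha_1, alpha_2, alpha_3} form a chain of 3 nodes with a double edge at one end; the terminal node there is the unique short simple root (B_3), and {alpha_4, alpha_5, alpha_6, alpha_7, alpha_8, alpha_9} form a chain of 6 nodes with a double edge at one end; the terminal node there is the unique short simple root (B_6). A semisimple Lie algebra decomposes uniquely as the direct sum of simple ideals, one per connected component of its Dynkin diagram, so g ≅ B_3 ⊕ B_6 (dimension 21 + 78 = 99).

type B_3 + type B_6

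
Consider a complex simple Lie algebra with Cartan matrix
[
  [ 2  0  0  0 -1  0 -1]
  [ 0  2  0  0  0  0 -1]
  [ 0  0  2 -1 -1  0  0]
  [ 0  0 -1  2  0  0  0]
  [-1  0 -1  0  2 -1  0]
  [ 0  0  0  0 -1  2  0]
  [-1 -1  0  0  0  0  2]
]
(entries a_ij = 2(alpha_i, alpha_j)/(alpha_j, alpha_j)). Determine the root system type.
E_7

The matrix has rank 7 with 2's on the diagonal. Reading the off-diagonal entries as Dynkin edges (a single edge where a_ij = a_ji = -1; a double or triple edge where a_ij * a_ji = 2 or 3), the diagram is a chain of 6 nodes with one extra node attached to the third node from one end (E_7). One simple-root ordering that puts it in standard form is (alpha_4, alpha_6, alpha_3, alpha_5, alpha_1, alpha_7, alpha_2). So the algebra is type E_7.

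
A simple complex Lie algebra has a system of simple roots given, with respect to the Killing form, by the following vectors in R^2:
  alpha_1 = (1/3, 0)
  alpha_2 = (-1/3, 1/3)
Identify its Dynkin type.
Compute the Cartan integers a_ij = 2(alpha_i, alpha_j)/(alpha_j, alpha_j); the resulting 2x2 Cartan matrix is
[[2, -1], [-2, 2]].
The roots have two lengths (squared-length ratio 2:1); the short ones are alpha_{1}. The associated Dynkin diagram is a chain of 2 nodes with a double edge at one end; the terminal node there is the unique short simple root (B_2), so the type is B_2 (the algebra so(5)).

B_2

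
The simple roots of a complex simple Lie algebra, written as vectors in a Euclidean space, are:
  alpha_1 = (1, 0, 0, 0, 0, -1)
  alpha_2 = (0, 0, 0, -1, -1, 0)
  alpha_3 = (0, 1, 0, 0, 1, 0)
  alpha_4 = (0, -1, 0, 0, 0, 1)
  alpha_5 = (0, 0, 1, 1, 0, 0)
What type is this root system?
Compute the Cartan integers a_ij = 2(alpha_i, alpha_j)/(alpha_j, alpha_j); the resulting 5x5 Cartan matrix is
[[2, 0, 0, -1, 0], [0, 2, -1, 0, -1], [0, -1, 2, -1, 0], [-1, 0, -1, 2, 0], [0, -1, 0, 0, 2]].
All simple roots have the same length, so the diagram is simply laced. The associated Dynkin diagram is a chain of 5 nodes with single edges (A_5), so the type is A_5 (the algebra sl(6)).

A_5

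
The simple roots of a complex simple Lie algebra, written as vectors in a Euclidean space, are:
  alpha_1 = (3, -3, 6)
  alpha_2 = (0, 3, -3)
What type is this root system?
G_2

Compute the Cartan integers a_ij = 2(alpha_i, alpha_j)/(alpha_j, alpha_j); the resulting 2x2 Cartan matrix is
[[2, -3], [-1, 2]].
The roots have two lengths (squared-length ratio 3:1); the short ones are alpha_{2}. The associated Dynkin diagram is two nodes joined by a triple edge (G_2), so the type is G_2.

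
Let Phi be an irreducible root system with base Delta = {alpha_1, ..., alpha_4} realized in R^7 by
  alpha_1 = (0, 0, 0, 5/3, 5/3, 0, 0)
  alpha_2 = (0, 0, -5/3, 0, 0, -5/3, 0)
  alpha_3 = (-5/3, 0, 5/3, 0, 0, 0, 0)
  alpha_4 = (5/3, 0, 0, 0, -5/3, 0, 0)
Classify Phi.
Compute the Cartan integers a_ij = 2(alpha_i, alpha_j)/(alpha_j, alpha_j); the resulting 4x4 Cartan matrix is
[[2, 0, 0, -1], [0, 2, -1, 0], [0, -1, 2, -1], [-1, 0, -1, 2]].
All simple roots have the same length, so the diagram is simply laced. The associated Dynkin diagram is a chain of 4 nodes with single edges (A_4), so the type is A_4 (the algebra sl(5)).

type A_4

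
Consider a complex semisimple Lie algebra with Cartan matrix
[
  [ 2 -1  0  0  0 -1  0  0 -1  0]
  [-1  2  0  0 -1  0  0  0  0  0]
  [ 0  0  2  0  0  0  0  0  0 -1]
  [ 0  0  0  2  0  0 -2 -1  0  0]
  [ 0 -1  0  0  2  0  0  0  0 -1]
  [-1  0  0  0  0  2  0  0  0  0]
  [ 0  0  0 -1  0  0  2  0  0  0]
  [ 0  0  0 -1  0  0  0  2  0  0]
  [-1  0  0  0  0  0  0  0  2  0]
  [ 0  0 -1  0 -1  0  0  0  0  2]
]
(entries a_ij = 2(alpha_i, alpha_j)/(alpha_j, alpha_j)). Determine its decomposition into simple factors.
The diagram associated to this matrix has two connected components: the simple roots {alpha_4, alpha_7, alpha_8} form a chain of 3 nodes with a double edge at one end; the terminal node there is the unique short simple root (B_3), and {alpha_1, alpha_2, alpha_3, alpha_5, alpha_6, alpha_9, alpha_10} form a chain of 5 nodes with a fork of two nodes at one end (D_7). A semisimple Lie algebra decomposes uniquely as the direct sum of simple ideals, one per connected component of its Dynkin diagram, so g ≅ B_3 ⊕ D_7 (dimension 21 + 91 = 112).

B_3 ⊕ D_7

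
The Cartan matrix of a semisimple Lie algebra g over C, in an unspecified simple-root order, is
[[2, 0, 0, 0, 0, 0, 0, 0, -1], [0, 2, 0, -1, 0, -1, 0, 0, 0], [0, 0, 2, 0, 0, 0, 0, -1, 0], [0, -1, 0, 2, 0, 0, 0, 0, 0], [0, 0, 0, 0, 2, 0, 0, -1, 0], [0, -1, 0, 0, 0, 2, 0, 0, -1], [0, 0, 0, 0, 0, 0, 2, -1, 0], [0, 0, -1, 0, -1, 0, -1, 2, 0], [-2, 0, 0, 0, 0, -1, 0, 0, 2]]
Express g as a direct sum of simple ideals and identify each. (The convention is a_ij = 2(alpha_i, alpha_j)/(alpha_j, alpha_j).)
The diagram associated to this matrix has two connected components: the simple roots {alpha_1, alpha_2, alpha_4, alpha_6, alpha_9} form a chain of 5 nodes with a double edge at one end; the terminal node there is the unique short simple root (B_5), and {alpha_3, alpha_5, alpha_7, alpha_8} form a chain of 2 nodes with a fork of two nodes at one end (D_4). A semisimple Lie algebra decomposes uniquely as the direct sum of simple ideals, one per connected component of its Dynkin diagram, so g ≅ B_5 ⊕ D_4 (dimension 55 + 28 = 83).

type B_5 ⊕ type D_4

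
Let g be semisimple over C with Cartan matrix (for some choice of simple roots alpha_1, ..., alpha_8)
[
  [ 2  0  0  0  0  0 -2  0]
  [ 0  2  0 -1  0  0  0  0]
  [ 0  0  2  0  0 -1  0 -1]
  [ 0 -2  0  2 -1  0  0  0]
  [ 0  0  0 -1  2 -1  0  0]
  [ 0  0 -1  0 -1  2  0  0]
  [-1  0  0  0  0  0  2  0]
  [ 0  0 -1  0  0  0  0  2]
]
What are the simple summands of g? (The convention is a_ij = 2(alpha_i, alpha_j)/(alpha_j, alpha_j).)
B_2 + B_6

The diagram associated to this matrix has two connected components: the simple roots {alpha_1, alpha_7} form a chain of 2 nodes with a double edge at one end; the terminal node there is the unique short simple root (B_2), and {alpha_2, alpha_3, alpha_4, alpha_5, alpha_6, alpha_8} form a chain of 6 nodes with a double edge at one end; the terminal node there is the unique short simple root (B_6). A semisimple Lie algebra decomposes uniquely as the direct sum of simple ideals, one per connected component of its Dynkin diagram, so g ≅ B_2 ⊕ B_6 (dimension 10 + 78 = 88).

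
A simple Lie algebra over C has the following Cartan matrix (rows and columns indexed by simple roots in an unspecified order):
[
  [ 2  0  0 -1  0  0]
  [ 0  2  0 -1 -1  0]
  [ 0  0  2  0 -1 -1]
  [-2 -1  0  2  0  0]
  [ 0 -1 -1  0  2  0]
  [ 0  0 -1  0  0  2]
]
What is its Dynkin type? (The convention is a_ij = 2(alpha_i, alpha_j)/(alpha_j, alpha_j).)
B6

The matrix has rank 6 with 2's on the diagonal. Reading the off-diagonal entries as Dynkin edges (a single edge where a_ij = a_ji = -1; a double or triple edge where a_ij * a_ji = 2 or 3), the diagram is a chain of 6 nodes with a double edge at one end; the terminal node there is the unique short simple root (B_6). One simple-root ordering that puts it in standard form is (alpha_6, alpha_3, alpha_5, alpha_2, alpha_4, alpha_1). So the algebra is type B_6, i.e. so(13).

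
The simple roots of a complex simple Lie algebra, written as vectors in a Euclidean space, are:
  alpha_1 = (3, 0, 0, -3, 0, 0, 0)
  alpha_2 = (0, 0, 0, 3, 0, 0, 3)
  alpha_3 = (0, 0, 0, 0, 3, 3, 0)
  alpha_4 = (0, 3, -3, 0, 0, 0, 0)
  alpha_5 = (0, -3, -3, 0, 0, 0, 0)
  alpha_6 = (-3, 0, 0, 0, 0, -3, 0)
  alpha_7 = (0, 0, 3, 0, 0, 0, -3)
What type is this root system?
D7

Compute the Cartan integers a_ij = 2(alpha_i, alpha_j)/(alpha_j, alpha_j); the resulting 7x7 Cartan matrix is
[[2, -1, 0, 0, 0, -1, 0], [-1, 2, 0, 0, 0, 0, -1], [0, 0, 2, 0, 0, -1, 0], [0, 0, 0, 2, 0, 0, -1], [0, 0, 0, 0, 2, 0, -1], [-1, 0, -1, 0, 0, 2, 0], [0, -1, 0, -1, -1, 0, 2]].
All simple roots have the same length, so the diagram is simply laced. The associated Dynkin diagram is a chain of 5 nodes with a fork of two nodes at one end (D_7), so the type is D_7 (the algebra so(14)).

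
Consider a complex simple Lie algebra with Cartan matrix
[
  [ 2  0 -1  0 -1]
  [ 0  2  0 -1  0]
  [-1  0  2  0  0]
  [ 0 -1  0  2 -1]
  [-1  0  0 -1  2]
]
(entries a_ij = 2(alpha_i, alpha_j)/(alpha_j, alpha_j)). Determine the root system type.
The matrix has rank 5 with 2's on the diagonal. Reading the off-diagonal entries as Dynkin edges (a single edge where a_ij = a_ji = -1; a double or triple edge where a_ij * a_ji = 2 or 3), the diagram is a chain of 5 nodes with single edges (A_5). One simple-root ordering that puts it in standard form is (alpha_2, alpha_4, alpha_5, alpha_1, alpha_3). So the algebra is type A_5, i.e. sl(6).

A5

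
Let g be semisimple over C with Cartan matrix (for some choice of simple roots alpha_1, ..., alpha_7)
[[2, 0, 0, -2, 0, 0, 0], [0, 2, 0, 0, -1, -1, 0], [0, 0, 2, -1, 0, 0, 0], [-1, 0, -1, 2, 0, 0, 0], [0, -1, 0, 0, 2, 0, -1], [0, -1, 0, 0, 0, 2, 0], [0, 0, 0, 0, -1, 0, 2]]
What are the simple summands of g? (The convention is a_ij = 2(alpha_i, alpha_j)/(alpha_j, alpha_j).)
A_4 (sl(5)) ⊕ C_3 (sp(6))

The diagram associated to this matrix has two connected components: the simple roots {alpha_2, alpha_5, alpha_6, alpha_7} form a chain of 4 nodes with single edges (A_4), and {alpha_1, alpha_3, alpha_4} form a chain of 3 nodes with a double edge at one end; the terminal node there is the unique long simple root (C_3). A semisimple Lie algebra decomposes uniquely as the direct sum of simple ideals, one per connected component of its Dynkin diagram, so g ≅ A_4 ⊕ C_3 (dimension 24 + 21 = 45).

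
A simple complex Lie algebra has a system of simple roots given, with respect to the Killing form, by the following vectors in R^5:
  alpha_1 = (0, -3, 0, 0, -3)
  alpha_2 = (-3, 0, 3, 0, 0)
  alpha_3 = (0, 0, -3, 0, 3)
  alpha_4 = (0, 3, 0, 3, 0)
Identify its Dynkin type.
A_4 (sl(5))

Compute the Cartan integers a_ij = 2(alpha_i, alpha_j)/(alpha_j, alpha_j); the resulting 4x4 Cartan matrix is
[[2, 0, -1, -1], [0, 2, -1, 0], [-1, -1, 2, 0], [-1, 0, 0, 2]].
All simple roots have the same length, so the diagram is simply laced. The associated Dynkin diagram is a chain of 4 nodes with single edges (A_4), so the type is A_4 (the algebra sl(5)).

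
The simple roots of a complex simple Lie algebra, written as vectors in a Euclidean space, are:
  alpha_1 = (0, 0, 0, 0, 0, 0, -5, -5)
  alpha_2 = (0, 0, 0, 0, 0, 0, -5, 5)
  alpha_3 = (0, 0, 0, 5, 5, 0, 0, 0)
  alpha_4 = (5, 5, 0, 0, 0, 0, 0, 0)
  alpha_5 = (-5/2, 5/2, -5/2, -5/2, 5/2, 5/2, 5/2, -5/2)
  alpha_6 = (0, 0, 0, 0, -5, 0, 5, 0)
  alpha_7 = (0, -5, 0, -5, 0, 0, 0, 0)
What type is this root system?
E_7

Compute the Cartan integers a_ij = 2(alpha_i, alpha_j)/(alpha_j, alpha_j); the resulting 7x7 Cartan matrix is
[[2, 0, 0, 0, 0, -1, 0], [0, 2, 0, 0, -1, -1, 0], [0, 0, 2, 0, 0, -1, -1], [0, 0, 0, 2, 0, 0, -1], [0, -1, 0, 0, 2, 0, 0], [-1, -1, -1, 0, 0, 2, 0], [0, 0, -1, -1, 0, 0, 2]].
All simple roots have the same length, so the diagram is simply laced. The associated Dynkin diagram is a chain of 6 nodes with one extra node attached to the third node from one end (E_7), so the type is E_7.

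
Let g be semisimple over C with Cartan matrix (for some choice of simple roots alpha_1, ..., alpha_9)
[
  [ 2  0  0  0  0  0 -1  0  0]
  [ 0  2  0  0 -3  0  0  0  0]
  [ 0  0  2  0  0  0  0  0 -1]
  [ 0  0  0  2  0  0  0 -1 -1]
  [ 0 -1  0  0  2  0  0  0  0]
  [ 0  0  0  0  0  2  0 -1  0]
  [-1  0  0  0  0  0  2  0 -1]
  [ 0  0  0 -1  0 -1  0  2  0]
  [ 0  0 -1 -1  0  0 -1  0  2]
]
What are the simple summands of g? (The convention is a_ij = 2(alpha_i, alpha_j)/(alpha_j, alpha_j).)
E_7 + G_2

The diagram associated to this matrix has two connected components: the simple roots {alpha_1, alpha_3, alpha_4, alpha_6, alpha_7, alpha_8, alpha_9} form a chain of 6 nodes with one extra node attached to the third node from one end (E_7), and {alpha_2, alpha_5} form two nodes joined by a triple edge (G_2). A semisimple Lie algebra decomposes uniquely as the direct sum of simple ideals, one per connected component of its Dynkin diagram, so g ≅ E_7 ⊕ G_2 (dimension 133 + 14 = 147).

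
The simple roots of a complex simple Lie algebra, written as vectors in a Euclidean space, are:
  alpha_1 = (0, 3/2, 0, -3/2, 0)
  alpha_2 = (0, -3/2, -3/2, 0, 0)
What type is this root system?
Compute the Cartan integers a_ij = 2(alpha_i, alpha_j)/(alpha_j, alpha_j); the resulting 2x2 Cartan matrix is
[[2, -1], [-1, 2]].
All simple roots have the same length, so the diagram is simply laced. The associated Dynkin diagram is a chain of 2 nodes with single edges (A_2), so the type is A_2 (the algebra sl(3)).

type A_2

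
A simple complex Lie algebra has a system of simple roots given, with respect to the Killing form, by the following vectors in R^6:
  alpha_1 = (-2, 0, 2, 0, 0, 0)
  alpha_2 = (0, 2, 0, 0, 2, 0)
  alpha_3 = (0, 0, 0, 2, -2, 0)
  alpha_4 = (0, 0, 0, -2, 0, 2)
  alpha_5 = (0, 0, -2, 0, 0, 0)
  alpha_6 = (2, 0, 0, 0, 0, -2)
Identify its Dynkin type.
Compute the Cartan integers a_ij = 2(alpha_i, alpha_j)/(alpha_j, alpha_j); the resulting 6x6 Cartan matrix is
[[2, 0, 0, 0, -2, -1], [0, 2, -1, 0, 0, 0], [0, -1, 2, -1, 0, 0], [0, 0, -1, 2, 0, -1], [-1, 0, 0, 0, 2, 0], [-1, 0, 0, -1, 0, 2]].
The roots have two lengths (squared-length ratio 2:1); the short ones are alpha_{5}. The associated Dynkin diagram is a chain of 6 nodes with a double edge at one end; the terminal node there is the unique short simple root (B_6), so the type is B_6 (the algebra so(13)).

B_6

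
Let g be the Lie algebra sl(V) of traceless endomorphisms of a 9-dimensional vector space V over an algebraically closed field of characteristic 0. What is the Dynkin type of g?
A_8

This is sl(9), which has dimension 9^2 - 1 = 80 and rank 9 - 1 = 8 (a Cartan subalgebra is the diagonal traceless matrices). In the classification of classical Lie algebras, the special linear algebra sl(n+1) has type A_n; here n = 8, so the Dynkin diagram is a chain of 8 nodes with single edges (A_8). Hence the type is A_8.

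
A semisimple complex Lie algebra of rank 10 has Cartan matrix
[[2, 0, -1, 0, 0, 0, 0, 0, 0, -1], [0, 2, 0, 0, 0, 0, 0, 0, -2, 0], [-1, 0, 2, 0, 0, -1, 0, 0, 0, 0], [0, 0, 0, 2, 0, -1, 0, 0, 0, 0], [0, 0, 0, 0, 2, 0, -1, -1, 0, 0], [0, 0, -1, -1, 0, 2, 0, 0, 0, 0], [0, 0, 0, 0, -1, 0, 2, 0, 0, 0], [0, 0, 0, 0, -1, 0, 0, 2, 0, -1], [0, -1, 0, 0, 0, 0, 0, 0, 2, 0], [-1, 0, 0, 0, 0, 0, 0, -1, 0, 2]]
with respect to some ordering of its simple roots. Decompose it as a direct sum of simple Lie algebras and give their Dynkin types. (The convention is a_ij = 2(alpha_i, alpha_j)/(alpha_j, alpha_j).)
The diagram associated to this matrix has two connected components: the simple roots {alpha_1, alpha_3, alpha_4, alpha_5, alpha_6, alpha_7, alpha_8, alpha_10} form a chain of 8 nodes with single edges (A_8), and {alpha_2, alpha_9} form a chain of 2 nodes with a double edge at one end; the terminal node there is the unique short simple root (B_2). A semisimple Lie algebra decomposes uniquely as the direct sum of simple ideals, one per connected component of its Dynkin diagram, so g ≅ A_8 ⊕ B_2 (dimension 80 + 10 = 90).

A_8 ⊕ B_2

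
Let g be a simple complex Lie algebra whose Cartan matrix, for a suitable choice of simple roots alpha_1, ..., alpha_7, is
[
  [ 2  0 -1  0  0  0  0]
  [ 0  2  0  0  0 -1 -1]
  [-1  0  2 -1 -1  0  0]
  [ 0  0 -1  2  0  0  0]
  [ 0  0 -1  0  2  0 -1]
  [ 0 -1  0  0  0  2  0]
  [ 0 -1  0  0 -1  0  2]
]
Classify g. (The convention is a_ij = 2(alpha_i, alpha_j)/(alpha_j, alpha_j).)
The matrix has rank 7 with 2's on the diagonal. Reading the off-diagonal entries as Dynkin edges (a single edge where a_ij = a_ji = -1; a double or triple edge where a_ij * a_ji = 2 or 3), the diagram is a chain of 5 nodes with a fork of two nodes at one end (D_7). One simple-root ordering that puts it in standard form is (alpha_6, alpha_2, alpha_7, alpha_5, alpha_3, alpha_4, alpha_1). So the algebra is type D_7, i.e. so(14).

type D_7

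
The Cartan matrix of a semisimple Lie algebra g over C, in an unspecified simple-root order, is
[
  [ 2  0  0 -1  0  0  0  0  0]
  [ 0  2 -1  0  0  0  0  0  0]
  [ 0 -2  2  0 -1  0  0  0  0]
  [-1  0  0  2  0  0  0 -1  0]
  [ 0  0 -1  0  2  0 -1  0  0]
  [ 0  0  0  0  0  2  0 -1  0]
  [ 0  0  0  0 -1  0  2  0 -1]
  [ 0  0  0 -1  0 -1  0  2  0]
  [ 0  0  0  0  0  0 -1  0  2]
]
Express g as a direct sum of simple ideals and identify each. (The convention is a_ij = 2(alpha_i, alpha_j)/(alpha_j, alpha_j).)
The diagram associated to this matrix has two connected components: the simple roots {alpha_1, alpha_4, alpha_6, alpha_8} form a chain of 4 nodes with single edges (A_4), and {alpha_2, alpha_3, alpha_5, alpha_7, alpha_9} form a chain of 5 nodes with a double edge at one end; the terminal node there is the unique short simple root (B_5). A semisimple Lie algebra decomposes uniquely as the direct sum of simple ideals, one per connected component of its Dynkin diagram, so g ≅ A_4 ⊕ B_5 (dimension 24 + 55 = 79).

A4 + B5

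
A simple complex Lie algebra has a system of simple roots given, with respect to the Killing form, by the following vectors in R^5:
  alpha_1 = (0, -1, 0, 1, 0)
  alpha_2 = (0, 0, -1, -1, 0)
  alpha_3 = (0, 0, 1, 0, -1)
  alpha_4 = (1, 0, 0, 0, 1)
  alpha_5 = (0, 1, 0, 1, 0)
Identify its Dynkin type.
type D_5

Compute the Cartan integers a_ij = 2(alpha_i, alpha_j)/(alpha_j, alpha_j); the resulting 5x5 Cartan matrix is
[[2, -1, 0, 0, 0], [-1, 2, -1, 0, -1], [0, -1, 2, -1, 0], [0, 0, -1, 2, 0], [0, -1, 0, 0, 2]].
All simple roots have the same length, so the diagram is simply laced. The associated Dynkin diagram is a chain of 3 nodes with a fork of two nodes at one end (D_5), so the type is D_5 (the algebra so(10)).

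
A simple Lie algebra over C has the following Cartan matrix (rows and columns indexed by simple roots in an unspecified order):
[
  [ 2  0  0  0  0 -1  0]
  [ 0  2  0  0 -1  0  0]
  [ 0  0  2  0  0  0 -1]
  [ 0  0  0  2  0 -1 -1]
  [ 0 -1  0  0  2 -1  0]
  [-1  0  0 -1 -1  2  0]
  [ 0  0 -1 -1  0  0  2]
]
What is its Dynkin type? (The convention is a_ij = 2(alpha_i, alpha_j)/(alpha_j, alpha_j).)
The matrix has rank 7 with 2's on the diagonal. Reading the off-diagonal entries as Dynkin edges (a single edge where a_ij = a_ji = -1; a double or triple edge where a_ij * a_ji = 2 or 3), the diagram is a chain of 6 nodes with one extra node attached to the third node from one end (E_7). One simple-root ordering that puts it in standard form is (alpha_2, alpha_1, alpha_5, alpha_6, alpha_4, alpha_7, alpha_3). So the algebra is type E_7.

E_7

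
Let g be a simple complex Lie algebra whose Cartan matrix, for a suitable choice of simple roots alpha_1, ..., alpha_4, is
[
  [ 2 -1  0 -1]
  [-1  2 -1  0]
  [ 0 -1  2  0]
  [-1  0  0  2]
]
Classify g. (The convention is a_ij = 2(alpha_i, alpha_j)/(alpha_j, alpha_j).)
The matrix has rank 4 with 2's on the diagonal. Reading the off-diagonal entries as Dynkin edges (a single edge where a_ij = a_ji = -1; a double or triple edge where a_ij * a_ji = 2 or 3), the diagram is a chain of 4 nodes with single edges (A_4). One simple-root ordering that puts it in standard form is (alpha_3, alpha_2, alpha_1, alpha_4). So the algebra is type A_4, i.e. sl(5).

A4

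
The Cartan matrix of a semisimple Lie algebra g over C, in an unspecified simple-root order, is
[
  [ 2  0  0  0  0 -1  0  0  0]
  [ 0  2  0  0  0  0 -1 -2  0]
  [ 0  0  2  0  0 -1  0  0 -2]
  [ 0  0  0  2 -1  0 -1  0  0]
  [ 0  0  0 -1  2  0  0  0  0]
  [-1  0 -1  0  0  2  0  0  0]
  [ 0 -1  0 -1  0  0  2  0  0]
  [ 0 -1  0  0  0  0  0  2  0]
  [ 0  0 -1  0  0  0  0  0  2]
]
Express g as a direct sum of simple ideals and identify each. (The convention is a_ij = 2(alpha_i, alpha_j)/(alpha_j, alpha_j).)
B4 ⊕ B5

The diagram associated to this matrix has two connected components: the simple roots {alpha_1, alpha_3, alpha_6, alpha_9} form a chain of 4 nodes with a double edge at one end; the terminal node there is the unique short simple root (B_4), and {alpha_2, alpha_4, alpha_5, alpha_7, alpha_8} form a chain of 5 nodes with a double edge at one end; the terminal node there is the unique short simple root (B_5). A semisimple Lie algebra decomposes uniquely as the direct sum of simple ideals, one per connected component of its Dynkin diagram, so g ≅ B_4 ⊕ B_5 (dimension 36 + 55 = 91).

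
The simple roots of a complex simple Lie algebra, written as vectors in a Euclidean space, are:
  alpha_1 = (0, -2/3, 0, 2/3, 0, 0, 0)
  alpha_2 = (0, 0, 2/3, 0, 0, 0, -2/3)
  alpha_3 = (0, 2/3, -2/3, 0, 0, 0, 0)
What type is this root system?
A_3 (sl(4))

Compute the Cartan integers a_ij = 2(alpha_i, alpha_j)/(alpha_j, alpha_j); the resulting 3x3 Cartan matrix is
[[2, 0, -1], [0, 2, -1], [-1, -1, 2]].
All simple roots have the same length, so the diagram is simply laced. The associated Dynkin diagram is a chain of 3 nodes with single edges (A_3), so the type is A_3 (the algebra sl(4)).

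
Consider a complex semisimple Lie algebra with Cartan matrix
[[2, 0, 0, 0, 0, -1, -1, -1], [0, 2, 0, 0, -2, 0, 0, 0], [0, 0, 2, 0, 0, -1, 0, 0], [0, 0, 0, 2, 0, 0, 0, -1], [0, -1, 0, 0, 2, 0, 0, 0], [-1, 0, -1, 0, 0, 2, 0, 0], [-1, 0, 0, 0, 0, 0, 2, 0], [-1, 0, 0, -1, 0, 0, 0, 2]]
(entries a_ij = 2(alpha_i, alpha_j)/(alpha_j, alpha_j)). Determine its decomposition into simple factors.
B_2 (so(5)) + E_6

The diagram associated to this matrix has two connected components: the simple roots {alpha_2, alpha_5} form a chain of 2 nodes with a double edge at one end; the terminal node there is the unique short simple root (B_2), and {alpha_1, alpha_3, alpha_4, alpha_6, alpha_7, alpha_8} form a chain of 5 nodes with one extra node attached to the third node from one end (E_6). A semisimple Lie algebra decomposes uniquely as the direct sum of simple ideals, one per connected component of its Dynkin diagram, so g ≅ B_2 ⊕ E_6 (dimension 10 + 78 = 88).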